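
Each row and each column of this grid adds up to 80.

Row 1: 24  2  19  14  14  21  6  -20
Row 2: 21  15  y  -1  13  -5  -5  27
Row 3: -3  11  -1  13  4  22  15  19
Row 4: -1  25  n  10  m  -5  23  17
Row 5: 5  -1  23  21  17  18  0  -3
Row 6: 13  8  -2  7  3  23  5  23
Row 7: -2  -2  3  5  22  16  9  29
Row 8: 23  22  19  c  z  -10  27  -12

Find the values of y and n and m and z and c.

y = 15, n = 4, m = 7, z = 0, c = 11

The known cells in row 2 total 65, leaving 80 − 65 = 15 for the blank.
The known cells in column 4 total 69, leaving 80 − 69 = 11 for the blank.
The known cells in row 8 total 80, leaving 80 − 80 = 0 for the blank.
The known cells in column 5 total 73, leaving 80 − 73 = 7 for the blank.
The known cells in row 4 total 76, leaving 80 − 76 = 4 for the blank.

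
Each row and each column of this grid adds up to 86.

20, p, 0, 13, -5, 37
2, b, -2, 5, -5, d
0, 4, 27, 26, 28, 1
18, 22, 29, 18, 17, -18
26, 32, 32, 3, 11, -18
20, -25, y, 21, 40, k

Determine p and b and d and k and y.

Row 1: 20 + 0 + 13 − 5 + 37 = 65, so its missing entry is 86 − 65 = 21.
Column 2: 21 + 4 + 22 + 32 − 25 = 54, so its missing entry is 86 − 54 = 32.
Row 2: 2 + 32 − 2 + 5 − 5 = 32, so its missing entry is 86 − 32 = 54.
Column 6: 37 + 54 + 1 − 18 − 18 = 56, so its missing entry is 86 − 56 = 30.
Row 6: 20 − 25 + 21 + 40 + 30 = 86, so its missing entry is 86 − 86 = 0.

p = 21, b = 32, d = 54, k = 30, y = 0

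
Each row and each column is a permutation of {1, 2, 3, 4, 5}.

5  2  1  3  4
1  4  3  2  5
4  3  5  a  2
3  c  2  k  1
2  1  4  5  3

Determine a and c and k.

a = 1, c = 5, k = 4

For row 3, column 4: row 3 already has {2, 3, 4, 5}; that leaves 1.
At (row 4, col 4): column 4 already has {1, 2, 3, 5}, so the value is 4.
Cell (4,2): row 4 already has {1, 2, 3, 4} → 5.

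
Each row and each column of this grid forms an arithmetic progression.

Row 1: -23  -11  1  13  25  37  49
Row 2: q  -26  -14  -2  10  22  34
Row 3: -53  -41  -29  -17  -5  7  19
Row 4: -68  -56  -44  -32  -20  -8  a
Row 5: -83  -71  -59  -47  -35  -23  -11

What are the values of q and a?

q = -38, a = 4

Along each row the entries change by 12 per step; down each column they change by -15.
Row 2: from -26 at column 2, stepping by 12 to column 1 gives -38.
Row 4: from -68 at column 1, stepping by 12 to column 7 gives 4.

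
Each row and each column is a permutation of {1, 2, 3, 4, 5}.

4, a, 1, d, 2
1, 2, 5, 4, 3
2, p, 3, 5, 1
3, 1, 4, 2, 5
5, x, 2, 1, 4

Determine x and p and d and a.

x = 3, p = 4, d = 3, a = 5

At (row 1, col 4): column 4 already has {1, 2, 4, 5}, so the value is 3.
For row 1, column 2: row 1 already has {1, 2, 3, 4}; that leaves 5.
At (row 5, col 2): row 5 already has {1, 2, 4, 5}, so the value is 3.
Cell (3,2): row 3 already has {1, 2, 3, 5} → 4.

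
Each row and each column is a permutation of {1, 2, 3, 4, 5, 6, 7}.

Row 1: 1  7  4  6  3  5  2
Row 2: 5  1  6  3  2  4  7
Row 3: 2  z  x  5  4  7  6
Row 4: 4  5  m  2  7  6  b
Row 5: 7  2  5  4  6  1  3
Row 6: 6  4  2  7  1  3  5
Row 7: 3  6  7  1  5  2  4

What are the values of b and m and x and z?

b = 1, m = 3, x = 1, z = 3

For row 3, column 2: column 2 already has {1, 2, 4, 5, 6, 7}; that leaves 3.
Cell (3,3): row 3 already has {2, 3, 4, 5, 6, 7} → 1.
For row 4, column 3: column 3 already has {1, 2, 4, 5, 6, 7}; that leaves 3.
Cell (4,7): row 4 already has {2, 3, 4, 5, 6, 7} → 1.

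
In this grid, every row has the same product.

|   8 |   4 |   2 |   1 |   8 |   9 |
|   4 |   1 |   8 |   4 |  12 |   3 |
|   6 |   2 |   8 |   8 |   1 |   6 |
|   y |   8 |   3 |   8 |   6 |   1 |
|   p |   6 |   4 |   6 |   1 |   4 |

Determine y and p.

y = 4, p = 8

Rows 1 and 3 each multiply to 4608, so every row has product 4608.
Row 4: 8×3×8×6×1 = 1152, so the missing entry is 4608 ÷ 1152 = 4.
Row 5: 6×4×6×1×4 = 576, so the missing entry is 4608 ÷ 576 = 8.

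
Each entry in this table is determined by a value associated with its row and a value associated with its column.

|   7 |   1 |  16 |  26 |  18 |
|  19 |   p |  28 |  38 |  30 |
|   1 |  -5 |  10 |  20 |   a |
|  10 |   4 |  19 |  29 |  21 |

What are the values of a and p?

The difference between any two rows is the same in every column — this is an addition table with the headers hidden.
Row 3 minus row 1 is 1 − 7 = -6, so its entry in column 5 is 18 + (-6) = 12.
Row 2 minus row 1 is 19 − 7 = 12, so its entry in column 2 is 1 + 12 = 13.

a = 12, p = 13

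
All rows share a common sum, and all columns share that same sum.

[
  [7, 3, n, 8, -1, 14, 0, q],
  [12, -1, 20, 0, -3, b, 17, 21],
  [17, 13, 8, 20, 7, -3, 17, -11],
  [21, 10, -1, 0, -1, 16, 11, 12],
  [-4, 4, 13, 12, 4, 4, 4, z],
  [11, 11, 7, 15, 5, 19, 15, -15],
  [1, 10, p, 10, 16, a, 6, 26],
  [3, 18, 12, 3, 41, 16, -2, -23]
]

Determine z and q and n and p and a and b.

Rows 3 and 4 both sum to 68, so that's the common total.
The known cells in row 2 total 66, leaving 68 − 66 = 2 for the blank.
The known cells in column 6 total 68, leaving 68 − 68 = 0 for the blank.
The known cells in row 7 total 69, leaving 68 − 69 = -1 for the blank.
The known cells in column 3 total 58, leaving 68 − 58 = 10 for the blank.
The known cells in row 1 total 41, leaving 68 − 41 = 27 for the blank.
The known cells in row 5 total 37, leaving 68 − 37 = 31 for the blank.

z = 31, q = 27, n = 10, p = -1, a = 0, b = 2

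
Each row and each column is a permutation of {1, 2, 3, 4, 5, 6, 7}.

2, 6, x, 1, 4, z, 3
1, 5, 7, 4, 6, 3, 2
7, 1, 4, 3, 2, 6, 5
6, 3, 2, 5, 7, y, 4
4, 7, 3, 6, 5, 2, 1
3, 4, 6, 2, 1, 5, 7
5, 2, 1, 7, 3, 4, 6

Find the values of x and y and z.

Cell (1,3): column 3 already has {1, 2, 3, 4, 6, 7} → 5.
At (row 4, col 6): row 4 already has {2, 3, 4, 5, 6, 7}, so the value is 1.
For row 1, column 6: row 1 already has {1, 2, 3, 4, 5, 6}; that leaves 7.

x = 5, y = 1, z = 7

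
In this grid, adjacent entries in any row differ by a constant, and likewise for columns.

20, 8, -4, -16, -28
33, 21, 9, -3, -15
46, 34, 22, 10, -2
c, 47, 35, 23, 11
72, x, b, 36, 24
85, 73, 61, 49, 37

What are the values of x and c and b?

Along each row the entries change by -12 per step; down each column they change by 13.
Row 5: from 72 at column 1, stepping by -12 to column 2 gives 60.
Row 4: from 47 at column 2, stepping by -12 to column 1 gives 59.
Row 5: from 72 at column 1, stepping by -12 to column 3 gives 48.

x = 60, c = 59, b = 48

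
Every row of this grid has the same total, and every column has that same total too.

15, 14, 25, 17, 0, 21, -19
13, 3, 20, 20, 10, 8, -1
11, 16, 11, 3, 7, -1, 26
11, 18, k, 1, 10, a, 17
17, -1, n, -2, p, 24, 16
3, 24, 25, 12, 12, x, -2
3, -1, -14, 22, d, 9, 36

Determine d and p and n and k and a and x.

Rows 1 and 2 both sum to 73, so that's the common total.
Row 6 has 3 + 24 + 25 + 12 + 12 − 2 = 74; the blank must be 73 − 74 = -1.
Row 7 has 3 − 1 − 14 + 22 + 9 + 36 = 55; the blank must be 73 − 55 = 18.
Column 5 has 0 + 10 + 7 + 10 + 12 + 18 = 57; the blank must be 73 − 57 = 16.
Row 5 has 17 − 1 − 2 + 16 + 24 + 16 = 70; the blank must be 73 − 70 = 3.
Column 3 has 25 + 20 + 11 + 3 + 25 − 14 = 70; the blank must be 73 − 70 = 3.
Row 4 has 11 + 18 + 3 + 1 + 10 + 17 = 60; the blank must be 73 − 60 = 13.

d = 18, p = 16, n = 3, k = 3, a = 13, x = -1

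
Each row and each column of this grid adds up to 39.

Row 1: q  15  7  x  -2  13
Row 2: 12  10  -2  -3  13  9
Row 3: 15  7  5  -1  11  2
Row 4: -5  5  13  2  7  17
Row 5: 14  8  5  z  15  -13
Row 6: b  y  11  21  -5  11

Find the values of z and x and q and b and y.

z = 10, x = 10, q = -4, b = 7, y = -6

Row 5: 14 + 8 + 5 + 15 − 13 = 29, so its missing entry is 39 − 29 = 10.
Column 4: -3 − 1 + 2 + 10 + 21 = 29, so its missing entry is 39 − 29 = 10.
Row 1: 15 + 7 + 10 − 2 + 13 = 43, so its missing entry is 39 − 43 = -4.
Column 2: 15 + 10 + 7 + 5 + 8 = 45, so its missing entry is 39 − 45 = -6.
Row 6: -6 + 11 + 21 − 5 + 11 = 32, so its missing entry is 39 − 32 = 7.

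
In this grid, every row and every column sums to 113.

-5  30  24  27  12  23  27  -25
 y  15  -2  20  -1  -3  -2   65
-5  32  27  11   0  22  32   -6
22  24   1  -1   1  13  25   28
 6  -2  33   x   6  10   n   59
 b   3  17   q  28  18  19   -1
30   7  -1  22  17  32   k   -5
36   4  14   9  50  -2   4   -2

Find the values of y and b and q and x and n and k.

y = 21, b = 8, q = 21, x = 4, n = -3, k = 11

The known cells in row 7 total 102, leaving 113 − 102 = 11 for the blank.
The known cells in column 7 total 116, leaving 113 − 116 = -3 for the blank.
The known cells in row 5 total 109, leaving 113 − 109 = 4 for the blank.
The known cells in column 4 total 92, leaving 113 − 92 = 21 for the blank.
The known cells in row 6 total 105, leaving 113 − 105 = 8 for the blank.
The known cells in row 2 total 92, leaving 113 − 92 = 21 for the blank.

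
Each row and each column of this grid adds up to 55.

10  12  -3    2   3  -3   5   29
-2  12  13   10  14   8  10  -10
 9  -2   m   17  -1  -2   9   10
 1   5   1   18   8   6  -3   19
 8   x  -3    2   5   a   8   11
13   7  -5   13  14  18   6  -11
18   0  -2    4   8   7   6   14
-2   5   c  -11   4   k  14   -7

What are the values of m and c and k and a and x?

m = 15, c = 39, k = 13, a = 8, x = 16

Row 3: 9 − 2 + 17 − 1 − 2 + 9 + 10 = 40, so its missing entry is 55 − 40 = 15.
Column 3: -3 + 13 + 15 + 1 − 3 − 5 − 2 = 16, so its missing entry is 55 − 16 = 39.
Row 8: -2 + 5 + 39 − 11 + 4 + 14 − 7 = 42, so its missing entry is 55 − 42 = 13.
Column 6: -3 + 8 − 2 + 6 + 18 + 7 + 13 = 47, so its missing entry is 55 − 47 = 8.
Row 5: 8 − 3 + 2 + 5 + 8 + 8 + 11 = 39, so its missing entry is 55 − 39 = 16.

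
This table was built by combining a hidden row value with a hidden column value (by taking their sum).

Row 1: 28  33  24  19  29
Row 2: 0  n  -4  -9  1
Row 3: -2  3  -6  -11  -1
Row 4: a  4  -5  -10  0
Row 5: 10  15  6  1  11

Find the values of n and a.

n = 5, a = -1

The difference between any two rows is the same in every column — this is an addition table with the headers hidden.
Row 2 minus row 1 is 1 − 29 = -28, so its entry in column 2 is 33 + (-28) = 5.
Row 4 minus row 1 is 0 − 29 = -29, so its entry in column 1 is 28 + (-29) = -1.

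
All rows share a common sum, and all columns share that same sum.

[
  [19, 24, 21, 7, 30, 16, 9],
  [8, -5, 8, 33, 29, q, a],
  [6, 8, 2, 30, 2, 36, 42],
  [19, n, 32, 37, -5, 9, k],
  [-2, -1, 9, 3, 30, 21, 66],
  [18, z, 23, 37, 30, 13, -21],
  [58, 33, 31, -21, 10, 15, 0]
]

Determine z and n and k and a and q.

z = 26, n = 41, k = -7, a = 37, q = 16

Rows 1 and 3 both sum to 126, so that's the common total.
Column 6: 16 + 36 + 9 + 21 + 13 + 15 = 110, so its missing entry is 126 − 110 = 16.
Row 6: 18 + 23 + 37 + 30 + 13 − 21 = 100, so its missing entry is 126 − 100 = 26.
Column 2: 24 − 5 + 8 − 1 + 26 + 33 = 85, so its missing entry is 126 − 85 = 41.
Row 4: 19 + 41 + 32 + 37 − 5 + 9 = 133, so its missing entry is 126 − 133 = -7.
Row 2: 8 − 5 + 8 + 33 + 29 + 16 = 89, so its missing entry is 126 − 89 = 37.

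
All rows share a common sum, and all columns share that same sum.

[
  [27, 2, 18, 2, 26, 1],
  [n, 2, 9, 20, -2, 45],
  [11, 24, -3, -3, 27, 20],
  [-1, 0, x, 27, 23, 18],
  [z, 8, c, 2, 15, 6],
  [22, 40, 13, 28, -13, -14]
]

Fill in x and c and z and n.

x = 9, c = 30, z = 15, n = 2

Rows 1 and 3 both sum to 76, so that's the common total.
Row 2: 2 + 9 + 20 − 2 + 45 = 74, so its missing entry is 76 − 74 = 2.
Row 4: -1 + 0 + 27 + 23 + 18 = 67, so its missing entry is 76 − 67 = 9.
Column 1: 27 + 2 + 11 − 1 + 22 = 61, so its missing entry is 76 − 61 = 15.
Row 5: 15 + 8 + 2 + 15 + 6 = 46, so its missing entry is 76 − 46 = 30.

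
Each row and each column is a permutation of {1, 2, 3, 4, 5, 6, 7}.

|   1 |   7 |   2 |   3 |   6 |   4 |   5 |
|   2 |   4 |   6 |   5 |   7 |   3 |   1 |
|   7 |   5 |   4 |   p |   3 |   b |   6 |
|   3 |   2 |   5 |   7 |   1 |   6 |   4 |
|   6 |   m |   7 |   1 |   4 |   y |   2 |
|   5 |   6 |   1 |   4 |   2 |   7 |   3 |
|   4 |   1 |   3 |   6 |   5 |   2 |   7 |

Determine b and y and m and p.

b = 1, y = 5, m = 3, p = 2

At (row 3, col 4): column 4 already has {1, 3, 4, 5, 6, 7}, so the value is 2.
For row 3, column 6: row 3 already has {2, 3, 4, 5, 6, 7}; that leaves 1.
For row 5, column 6: column 6 already has {1, 2, 3, 4, 6, 7}; that leaves 5.
Cell (5,2): row 5 already has {1, 2, 4, 5, 6, 7} → 3.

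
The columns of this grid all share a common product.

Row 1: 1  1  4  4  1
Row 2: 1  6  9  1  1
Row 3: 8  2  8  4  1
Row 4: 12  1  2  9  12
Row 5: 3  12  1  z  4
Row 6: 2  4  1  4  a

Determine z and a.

z = 1, a = 12

Columns 1 and 2 each multiply to 576, so every column has product 576.
Column 4: 4×1×4×9×4 = 576, so the missing entry is 576 ÷ 576 = 1.
Column 5: 1×1×1×12×4 = 48, so the missing entry is 576 ÷ 48 = 12.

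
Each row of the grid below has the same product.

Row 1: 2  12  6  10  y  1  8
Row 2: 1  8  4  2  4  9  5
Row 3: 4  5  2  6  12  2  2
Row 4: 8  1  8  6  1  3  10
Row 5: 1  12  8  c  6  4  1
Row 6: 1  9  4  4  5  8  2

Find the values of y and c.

y = 1, c = 5

Rows 3 and 6 each multiply to 11520, so every row has product 11520.
Row 1: 2×12×6×10×1×8 = 11520, so the missing entry is 11520 ÷ 11520 = 1.
Row 5: 1×12×8×6×4×1 = 2304, so the missing entry is 11520 ÷ 2304 = 5.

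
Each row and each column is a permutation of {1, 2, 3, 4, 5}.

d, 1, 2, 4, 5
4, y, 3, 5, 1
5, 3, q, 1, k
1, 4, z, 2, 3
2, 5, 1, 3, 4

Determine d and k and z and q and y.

Cell (3,5): column 5 already has {1, 3, 4, 5} → 2.
At (row 1, col 1): row 1 already has {1, 2, 4, 5}, so the value is 3.
For row 2, column 2: row 2 already has {1, 3, 4, 5}; that leaves 2.
Cell (3,3): row 3 already has {1, 2, 3, 5} → 4.
Cell (4,3): row 4 already has {1, 2, 3, 4} → 5.

d = 3, k = 2, z = 5, q = 4, y = 2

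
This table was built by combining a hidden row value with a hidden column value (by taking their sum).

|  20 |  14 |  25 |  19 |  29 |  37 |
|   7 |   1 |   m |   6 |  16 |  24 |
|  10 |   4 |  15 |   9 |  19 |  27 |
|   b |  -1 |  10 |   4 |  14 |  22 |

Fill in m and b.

m = 12, b = 5

The difference between any two rows is the same in every column — this is an addition table with the headers hidden.
Row 2 minus row 1 is 24 − 37 = -13, so its entry in column 3 is 25 + (-13) = 12.
Row 4 minus row 1 is 22 − 37 = -15, so its entry in column 1 is 20 + (-15) = 5.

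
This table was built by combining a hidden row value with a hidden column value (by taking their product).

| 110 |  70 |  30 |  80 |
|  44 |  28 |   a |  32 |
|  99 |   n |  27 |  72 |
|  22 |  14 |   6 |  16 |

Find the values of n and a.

Each row is a constant multiple of every other row — this is a multiplication table with the headers hidden.
Row 3 is 72/80 = 9/10 times row 1, so its entry in column 2 is 70 × 9/10 = 63.
Row 2 is 32/80 = 2/5 times row 1, so its entry in column 3 is 30 × 2/5 = 12.

n = 63, a = 12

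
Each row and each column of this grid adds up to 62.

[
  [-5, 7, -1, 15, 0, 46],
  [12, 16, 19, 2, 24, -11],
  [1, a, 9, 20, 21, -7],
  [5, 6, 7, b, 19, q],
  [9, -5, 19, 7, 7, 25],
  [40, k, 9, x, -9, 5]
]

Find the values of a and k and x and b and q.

a = 18, k = 20, x = -3, b = 21, q = 4

Row 3: 1 + 9 + 20 + 21 − 7 = 44, so its missing entry is 62 − 44 = 18.
Column 2: 7 + 16 + 18 + 6 − 5 = 42, so its missing entry is 62 − 42 = 20.
Row 6: 40 + 20 + 9 − 9 + 5 = 65, so its missing entry is 62 − 65 = -3.
Column 4: 15 + 2 + 20 + 7 − 3 = 41, so its missing entry is 62 − 41 = 21.
Row 4: 5 + 6 + 7 + 21 + 19 = 58, so its missing entry is 62 − 58 = 4.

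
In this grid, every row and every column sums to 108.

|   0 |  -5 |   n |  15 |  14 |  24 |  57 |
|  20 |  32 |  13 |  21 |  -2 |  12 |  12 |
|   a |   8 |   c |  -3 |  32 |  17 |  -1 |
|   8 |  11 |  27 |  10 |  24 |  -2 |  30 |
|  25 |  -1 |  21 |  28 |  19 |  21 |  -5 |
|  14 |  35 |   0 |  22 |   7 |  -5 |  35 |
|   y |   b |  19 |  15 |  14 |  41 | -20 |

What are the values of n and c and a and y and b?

n = 3, c = 25, a = 30, y = 11, b = 28

The known cells in column 2 total 80, leaving 108 − 80 = 28 for the blank.
The known cells in row 1 total 105, leaving 108 − 105 = 3 for the blank.
The known cells in column 3 total 83, leaving 108 − 83 = 25 for the blank.
The known cells in row 3 total 78, leaving 108 − 78 = 30 for the blank.
The known cells in row 7 total 97, leaving 108 − 97 = 11 for the blank.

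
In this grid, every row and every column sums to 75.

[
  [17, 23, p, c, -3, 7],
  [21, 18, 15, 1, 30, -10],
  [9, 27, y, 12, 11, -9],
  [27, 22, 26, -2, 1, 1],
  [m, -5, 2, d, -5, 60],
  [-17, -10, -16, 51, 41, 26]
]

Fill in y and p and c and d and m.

Column 1: 17 + 21 + 9 + 27 − 17 = 57, so its missing entry is 75 − 57 = 18.
Row 5: 18 − 5 + 2 − 5 + 60 = 70, so its missing entry is 75 − 70 = 5.
Column 4: 1 + 12 − 2 + 5 + 51 = 67, so its missing entry is 75 − 67 = 8.
Row 1: 17 + 23 + 8 − 3 + 7 = 52, so its missing entry is 75 − 52 = 23.
Row 3: 9 + 27 + 12 + 11 − 9 = 50, so its missing entry is 75 − 50 = 25.

y = 25, p = 23, c = 8, d = 5, m = 18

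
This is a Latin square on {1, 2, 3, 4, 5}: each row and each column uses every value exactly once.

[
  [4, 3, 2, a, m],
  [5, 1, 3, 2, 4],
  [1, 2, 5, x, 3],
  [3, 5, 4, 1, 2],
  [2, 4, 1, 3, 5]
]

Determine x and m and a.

x = 4, m = 1, a = 5

Cell (3,4): row 3 already has {1, 2, 3, 5} → 4.
At (row 1, col 4): column 4 already has {1, 2, 3, 4}, so the value is 5.
For row 1, column 5: row 1 already has {2, 3, 4, 5}; that leaves 1.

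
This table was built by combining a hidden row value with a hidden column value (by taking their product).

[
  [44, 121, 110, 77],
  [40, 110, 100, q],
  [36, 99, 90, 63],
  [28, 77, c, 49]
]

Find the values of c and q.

c = 70, q = 70

Each row is a constant multiple of every other row — this is a multiplication table with the headers hidden.
Row 4 is 77/121 = 7/11 times row 1, so its entry in column 3 is 110 × 7/11 = 70.
Row 2 is 110/121 = 10/11 times row 1, so its entry in column 4 is 77 × 10/11 = 70.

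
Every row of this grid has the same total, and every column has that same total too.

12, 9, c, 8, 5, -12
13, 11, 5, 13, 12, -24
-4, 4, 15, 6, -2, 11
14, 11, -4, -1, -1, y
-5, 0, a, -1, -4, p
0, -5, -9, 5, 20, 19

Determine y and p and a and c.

y = 11, p = 25, a = 15, c = 8

Rows 2 and 3 both sum to 30, so that's the common total.
The known cells in row 4 total 19, leaving 30 − 19 = 11 for the blank.
The known cells in column 6 total 5, leaving 30 − 5 = 25 for the blank.
The known cells in row 5 total 15, leaving 30 − 15 = 15 for the blank.
The known cells in row 1 total 22, leaving 30 − 22 = 8 for the blank.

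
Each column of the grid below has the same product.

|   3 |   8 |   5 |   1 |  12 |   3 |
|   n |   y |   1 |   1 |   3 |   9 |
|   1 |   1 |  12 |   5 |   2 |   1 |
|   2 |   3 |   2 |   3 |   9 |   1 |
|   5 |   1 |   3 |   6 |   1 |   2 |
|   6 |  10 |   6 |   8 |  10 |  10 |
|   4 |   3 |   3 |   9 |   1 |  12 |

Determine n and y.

Columns 5 and 6 each multiply to 6480, so every column has product 6480.
Column 1: 3×1×2×5×6×4 = 720, so the missing entry is 6480 ÷ 720 = 9.
Column 2: 8×1×3×1×10×3 = 720, so the missing entry is 6480 ÷ 720 = 9.

n = 9, y = 9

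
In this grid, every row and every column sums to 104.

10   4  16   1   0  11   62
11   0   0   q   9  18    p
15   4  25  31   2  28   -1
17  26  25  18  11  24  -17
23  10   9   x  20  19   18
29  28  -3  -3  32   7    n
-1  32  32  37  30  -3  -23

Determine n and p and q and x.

Row 6: 29 + 28 − 3 − 3 + 32 + 7 = 90, so its missing entry is 104 − 90 = 14.
Column 7: 62 − 1 − 17 + 18 + 14 − 23 = 53, so its missing entry is 104 − 53 = 51.
Row 2: 11 + 0 + 0 + 9 + 18 + 51 = 89, so its missing entry is 104 − 89 = 15.
Row 5: 23 + 10 + 9 + 20 + 19 + 18 = 99, so its missing entry is 104 − 99 = 5.

n = 14, p = 51, q = 15, x = 5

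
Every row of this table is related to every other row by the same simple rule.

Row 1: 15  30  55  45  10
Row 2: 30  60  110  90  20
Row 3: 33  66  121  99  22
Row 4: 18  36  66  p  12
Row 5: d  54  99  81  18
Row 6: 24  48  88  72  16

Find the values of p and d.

Each row is a constant multiple of every other row — this is a multiplication table with the headers hidden.
Row 4 is 12/10 = 6/5 times row 1, so its entry in column 4 is 45 × 6/5 = 54.
Row 5 is 18/10 = 9/5 times row 1, so its entry in column 1 is 15 × 9/5 = 27.

p = 54, d = 27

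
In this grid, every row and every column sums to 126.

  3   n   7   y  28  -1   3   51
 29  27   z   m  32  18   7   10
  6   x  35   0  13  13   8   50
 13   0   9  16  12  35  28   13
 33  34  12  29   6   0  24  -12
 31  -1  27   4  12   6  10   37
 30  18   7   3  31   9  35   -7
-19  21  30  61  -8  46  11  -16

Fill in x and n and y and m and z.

x = 1, n = 26, y = 9, m = 4, z = -1

Column 3 has 7 + 35 + 9 + 12 + 27 + 7 + 30 = 127; the blank must be 126 − 127 = -1.
Row 3 has 6 + 35 + 0 + 13 + 13 + 8 + 50 = 125; the blank must be 126 − 125 = 1.
Column 2 has 27 + 1 + 0 + 34 − 1 + 18 + 21 = 100; the blank must be 126 − 100 = 26.
Row 1 has 3 + 26 + 7 + 28 − 1 + 3 + 51 = 117; the blank must be 126 − 117 = 9.
Row 2 has 29 + 27 − 1 + 32 + 18 + 7 + 10 = 122; the blank must be 126 − 122 = 4.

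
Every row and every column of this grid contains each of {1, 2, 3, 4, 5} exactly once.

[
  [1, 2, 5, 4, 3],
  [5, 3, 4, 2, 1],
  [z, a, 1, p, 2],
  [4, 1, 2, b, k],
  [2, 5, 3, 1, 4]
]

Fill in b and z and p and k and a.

For row 3, column 2: column 2 already has {1, 2, 3, 5}; that leaves 4.
Cell (4,5): column 5 already has {1, 2, 3, 4} → 5.
At (row 3, col 1): column 1 already has {1, 2, 4, 5}, so the value is 3.
At (row 3, col 4): row 3 already has {1, 2, 3, 4}, so the value is 5.
Cell (4,4): row 4 already has {1, 2, 4, 5} → 3.

b = 3, z = 3, p = 5, k = 5, a = 4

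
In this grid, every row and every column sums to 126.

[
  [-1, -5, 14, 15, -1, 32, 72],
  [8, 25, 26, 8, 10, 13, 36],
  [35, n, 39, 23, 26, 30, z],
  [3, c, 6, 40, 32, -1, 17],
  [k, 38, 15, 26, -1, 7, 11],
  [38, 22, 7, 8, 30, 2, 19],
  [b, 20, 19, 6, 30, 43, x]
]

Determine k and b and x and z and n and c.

The known cells in row 5 total 96, leaving 126 − 96 = 30 for the blank.
The known cells in row 4 total 97, leaving 126 − 97 = 29 for the blank.
The known cells in column 2 total 129, leaving 126 − 129 = -3 for the blank.
The known cells in row 3 total 150, leaving 126 − 150 = -24 for the blank.
The known cells in column 1 total 113, leaving 126 − 113 = 13 for the blank.
The known cells in row 7 total 131, leaving 126 − 131 = -5 for the blank.

k = 30, b = 13, x = -5, z = -24, n = -3, c = 29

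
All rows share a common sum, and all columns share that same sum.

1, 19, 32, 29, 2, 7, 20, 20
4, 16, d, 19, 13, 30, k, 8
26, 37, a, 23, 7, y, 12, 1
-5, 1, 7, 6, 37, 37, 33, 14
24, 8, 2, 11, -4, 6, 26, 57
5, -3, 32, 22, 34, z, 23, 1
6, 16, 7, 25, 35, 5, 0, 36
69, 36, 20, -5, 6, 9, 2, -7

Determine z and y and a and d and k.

Rows 1 and 4 both sum to 130, so that's the common total.
Row 6 has 5 − 3 + 32 + 22 + 34 + 23 + 1 = 114; the blank must be 130 − 114 = 16.
Column 7 has 20 + 12 + 33 + 26 + 23 + 0 + 2 = 116; the blank must be 130 − 116 = 14.
Row 2 has 4 + 16 + 19 + 13 + 30 + 14 + 8 = 104; the blank must be 130 − 104 = 26.
Column 3 has 32 + 26 + 7 + 2 + 32 + 7 + 20 = 126; the blank must be 130 − 126 = 4.
Row 3 has 26 + 37 + 4 + 23 + 7 + 12 + 1 = 110; the blank must be 130 − 110 = 20.

z = 16, y = 20, a = 4, d = 26, k = 14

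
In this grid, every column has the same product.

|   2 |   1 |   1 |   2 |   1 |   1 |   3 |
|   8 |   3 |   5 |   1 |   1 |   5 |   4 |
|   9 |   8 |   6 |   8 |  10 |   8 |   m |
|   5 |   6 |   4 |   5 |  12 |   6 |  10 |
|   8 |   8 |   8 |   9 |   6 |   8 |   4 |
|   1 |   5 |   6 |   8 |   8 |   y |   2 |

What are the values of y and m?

y = 3, m = 6

Columns 1 and 5 each multiply to 5760, so every column has product 5760.
Column 6: 1×5×8×6×8 = 1920, so the missing entry is 5760 ÷ 1920 = 3.
Column 7: 3×4×10×4×2 = 960, so the missing entry is 5760 ÷ 960 = 6.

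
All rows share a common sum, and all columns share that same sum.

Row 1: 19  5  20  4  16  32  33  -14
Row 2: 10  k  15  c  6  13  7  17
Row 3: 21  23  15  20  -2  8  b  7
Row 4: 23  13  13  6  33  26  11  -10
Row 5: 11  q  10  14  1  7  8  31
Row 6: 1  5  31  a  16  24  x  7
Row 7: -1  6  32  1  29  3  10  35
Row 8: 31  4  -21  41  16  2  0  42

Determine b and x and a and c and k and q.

Rows 1 and 4 both sum to 115, so that's the common total.
Row 5: 11 + 10 + 14 + 1 + 7 + 8 + 31 = 82, so its missing entry is 115 − 82 = 33.
Column 2: 5 + 23 + 13 + 33 + 5 + 6 + 4 = 89, so its missing entry is 115 − 89 = 26.
Row 3: 21 + 23 + 15 + 20 − 2 + 8 + 7 = 92, so its missing entry is 115 − 92 = 23.
Column 7: 33 + 7 + 23 + 11 + 8 + 10 + 0 = 92, so its missing entry is 115 − 92 = 23.
Row 6: 1 + 5 + 31 + 16 + 24 + 23 + 7 = 107, so its missing entry is 115 − 107 = 8.
Row 2: 10 + 26 + 15 + 6 + 13 + 7 + 17 = 94, so its missing entry is 115 − 94 = 21.

b = 23, x = 23, a = 8, c = 21, k = 26, q = 33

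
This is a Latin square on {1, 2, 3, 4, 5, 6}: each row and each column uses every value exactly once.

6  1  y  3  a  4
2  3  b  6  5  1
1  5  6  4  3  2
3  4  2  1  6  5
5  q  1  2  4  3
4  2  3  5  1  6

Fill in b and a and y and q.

b = 4, a = 2, y = 5, q = 6

For row 2, column 3: row 2 already has {1, 2, 3, 5, 6}; that leaves 4.
At (row 1, col 3): column 3 already has {1, 2, 3, 4, 6}, so the value is 5.
Cell (5,2): row 5 already has {1, 2, 3, 4, 5} → 6.
For row 1, column 5: row 1 already has {1, 3, 4, 5, 6}; that leaves 2.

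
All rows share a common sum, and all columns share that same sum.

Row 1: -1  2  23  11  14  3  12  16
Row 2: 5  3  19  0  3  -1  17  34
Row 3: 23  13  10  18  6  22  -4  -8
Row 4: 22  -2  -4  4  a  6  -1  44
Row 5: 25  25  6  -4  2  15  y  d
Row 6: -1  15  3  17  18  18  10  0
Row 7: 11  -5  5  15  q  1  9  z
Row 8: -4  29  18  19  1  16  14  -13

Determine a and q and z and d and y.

a = 11, q = 25, z = 19, d = -12, y = 23

Rows 1 and 2 both sum to 80, so that's the common total.
Row 4: 22 − 2 − 4 + 4 + 6 − 1 + 44 = 69, so its missing entry is 80 − 69 = 11.
Column 7: 12 + 17 − 4 − 1 + 10 + 9 + 14 = 57, so its missing entry is 80 − 57 = 23.
Column 5: 14 + 3 + 6 + 11 + 2 + 18 + 1 = 55, so its missing entry is 80 − 55 = 25.
Row 7: 11 − 5 + 5 + 15 + 25 + 1 + 9 = 61, so its missing entry is 80 − 61 = 19.
Row 5: 25 + 25 + 6 − 4 + 2 + 15 + 23 = 92, so its missing entry is 80 − 92 = -12.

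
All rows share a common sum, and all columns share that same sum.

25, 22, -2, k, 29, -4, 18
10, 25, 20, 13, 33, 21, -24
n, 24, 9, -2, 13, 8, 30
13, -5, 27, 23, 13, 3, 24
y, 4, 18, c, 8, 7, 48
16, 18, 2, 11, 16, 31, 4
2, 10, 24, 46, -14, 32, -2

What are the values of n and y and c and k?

Rows 2 and 4 both sum to 98, so that's the common total.
Row 1: 25 + 22 − 2 + 29 − 4 + 18 = 88, so its missing entry is 98 − 88 = 10.
Row 3: 24 + 9 − 2 + 13 + 8 + 30 = 82, so its missing entry is 98 − 82 = 16.
Column 1: 25 + 10 + 16 + 13 + 16 + 2 = 82, so its missing entry is 98 − 82 = 16.
Row 5: 16 + 4 + 18 + 8 + 7 + 48 = 101, so its missing entry is 98 − 101 = -3.

n = 16, y = 16, c = -3, k = 10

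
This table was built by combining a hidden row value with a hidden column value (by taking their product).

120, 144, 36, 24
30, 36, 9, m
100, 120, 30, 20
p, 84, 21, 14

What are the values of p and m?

p = 70, m = 6

Each row is a constant multiple of every other row — this is a multiplication table with the headers hidden.
Row 4 is 84/144 = 7/12 times row 1, so its entry in column 1 is 120 × 7/12 = 70.
Row 2 is 36/144 = 1/4 times row 1, so its entry in column 4 is 24 × 1/4 = 6.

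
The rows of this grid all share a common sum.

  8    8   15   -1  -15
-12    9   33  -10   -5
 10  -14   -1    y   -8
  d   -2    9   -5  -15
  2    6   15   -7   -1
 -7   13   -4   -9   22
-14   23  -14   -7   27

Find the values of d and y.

d = 28, y = 28

Row 2 sums to 15 and so does row 5; that's the common total.
In row 4 the known cells total -13, leaving 15 − (-13) = 28.
In row 3 the known cells total -13, leaving 15 − (-13) = 28.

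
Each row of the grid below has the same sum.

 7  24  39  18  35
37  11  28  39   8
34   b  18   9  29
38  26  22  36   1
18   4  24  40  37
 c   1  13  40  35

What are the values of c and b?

The complete rows each total 123.
Row 6 is missing 123 − 89 = 34 (since 1 + 13 + 40 + 35 = 89).
Row 3 is missing 123 − 90 = 33 (since 34 + 18 + 9 + 29 = 90).

c = 34, b = 33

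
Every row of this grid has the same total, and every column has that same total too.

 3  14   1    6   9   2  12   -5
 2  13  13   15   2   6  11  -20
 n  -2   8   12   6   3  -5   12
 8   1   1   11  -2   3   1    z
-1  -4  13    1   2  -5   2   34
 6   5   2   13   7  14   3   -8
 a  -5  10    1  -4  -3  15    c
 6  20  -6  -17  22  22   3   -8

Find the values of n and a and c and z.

Rows 1 and 2 both sum to 42, so that's the common total.
Row 3: -2 + 8 + 12 + 6 + 3 − 5 + 12 = 34, so its missing entry is 42 − 34 = 8.
Row 4: 8 + 1 + 1 + 11 − 2 + 3 + 1 = 23, so its missing entry is 42 − 23 = 19.
Column 8: -5 − 20 + 12 + 19 + 34 − 8 − 8 = 24, so its missing entry is 42 − 24 = 18.
Row 7: -5 + 10 + 1 − 4 − 3 + 15 + 18 = 32, so its missing entry is 42 − 32 = 10.

n = 8, a = 10, c = 18, z = 19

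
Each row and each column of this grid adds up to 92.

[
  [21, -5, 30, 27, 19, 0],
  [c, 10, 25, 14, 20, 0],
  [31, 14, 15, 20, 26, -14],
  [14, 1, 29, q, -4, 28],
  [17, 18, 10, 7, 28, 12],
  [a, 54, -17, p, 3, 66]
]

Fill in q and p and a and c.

q = 24, p = 0, a = -14, c = 23

Row 2 has 10 + 25 + 14 + 20 + 0 = 69; the blank must be 92 − 69 = 23.
Row 4 has 14 + 1 + 29 − 4 + 28 = 68; the blank must be 92 − 68 = 24.
Column 4 has 27 + 14 + 20 + 24 + 7 = 92; the blank must be 92 − 92 = 0.
Row 6 has 54 − 17 + 0 + 3 + 66 = 106; the blank must be 92 − 106 = -14.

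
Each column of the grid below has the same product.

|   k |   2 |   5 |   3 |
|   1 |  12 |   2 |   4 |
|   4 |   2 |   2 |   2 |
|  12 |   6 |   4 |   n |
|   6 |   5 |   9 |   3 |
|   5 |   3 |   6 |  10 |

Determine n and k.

n = 6, k = 3

Columns 2 and 3 each multiply to 4320, so every column has product 4320.
Column 4: 3×4×2×3×10 = 720, so the missing entry is 4320 ÷ 720 = 6.
Column 1: 1×4×12×6×5 = 1440, so the missing entry is 4320 ÷ 1440 = 3.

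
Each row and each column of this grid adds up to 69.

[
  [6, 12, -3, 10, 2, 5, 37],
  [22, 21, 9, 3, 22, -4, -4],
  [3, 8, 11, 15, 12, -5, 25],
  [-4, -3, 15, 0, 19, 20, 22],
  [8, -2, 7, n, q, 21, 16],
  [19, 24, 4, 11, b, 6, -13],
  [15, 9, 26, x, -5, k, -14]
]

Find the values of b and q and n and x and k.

Column 6: 5 − 4 − 5 + 20 + 21 + 6 = 43, so its missing entry is 69 − 43 = 26.
Row 6: 19 + 24 + 4 + 11 + 6 − 13 = 51, so its missing entry is 69 − 51 = 18.
Column 5: 2 + 22 + 12 + 19 + 18 − 5 = 68, so its missing entry is 69 − 68 = 1.
Row 5: 8 − 2 + 7 + 1 + 21 + 16 = 51, so its missing entry is 69 − 51 = 18.
Row 7: 15 + 9 + 26 − 5 + 26 − 14 = 57, so its missing entry is 69 − 57 = 12.

b = 18, q = 1, n = 18, x = 12, k = 26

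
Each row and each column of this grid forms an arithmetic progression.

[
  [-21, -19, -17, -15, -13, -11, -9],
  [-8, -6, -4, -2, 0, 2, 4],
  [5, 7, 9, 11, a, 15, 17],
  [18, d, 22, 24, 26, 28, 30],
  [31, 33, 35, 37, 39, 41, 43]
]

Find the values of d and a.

d = 20, a = 13

Along each row the entries change by 2 per step; down each column they change by 13.
Row 4: from 18 at column 1, stepping by 2 to column 2 gives 20.
Row 3: from 5 at column 1, stepping by 2 to column 5 gives 13.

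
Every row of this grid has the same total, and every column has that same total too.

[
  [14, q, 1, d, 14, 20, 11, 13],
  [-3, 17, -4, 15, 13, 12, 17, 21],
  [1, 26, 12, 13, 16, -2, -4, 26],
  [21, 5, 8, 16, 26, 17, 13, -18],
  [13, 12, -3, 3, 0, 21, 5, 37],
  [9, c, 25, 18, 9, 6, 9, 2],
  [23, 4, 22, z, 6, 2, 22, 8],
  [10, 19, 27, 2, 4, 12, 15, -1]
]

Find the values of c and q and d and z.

c = 10, q = -5, d = 20, z = 1

Rows 2 and 3 both sum to 88, so that's the common total.
Row 6 has 9 + 25 + 18 + 9 + 6 + 9 + 2 = 78; the blank must be 88 − 78 = 10.
Column 2 has 17 + 26 + 5 + 12 + 10 + 4 + 19 = 93; the blank must be 88 − 93 = -5.
Row 1 has 14 − 5 + 1 + 14 + 20 + 11 + 13 = 68; the blank must be 88 − 68 = 20.
Row 7 has 23 + 4 + 22 + 6 + 2 + 22 + 8 = 87; the blank must be 88 − 87 = 1.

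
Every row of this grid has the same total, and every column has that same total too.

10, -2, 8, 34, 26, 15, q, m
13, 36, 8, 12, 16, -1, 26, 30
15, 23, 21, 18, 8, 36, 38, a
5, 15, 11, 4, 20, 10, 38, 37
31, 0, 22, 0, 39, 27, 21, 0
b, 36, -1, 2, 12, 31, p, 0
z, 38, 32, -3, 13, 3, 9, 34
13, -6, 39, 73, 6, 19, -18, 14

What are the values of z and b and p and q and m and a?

z = 14, b = 39, p = 21, q = 5, m = 44, a = -19

Rows 2 and 4 both sum to 140, so that's the common total.
Row 3: 15 + 23 + 21 + 18 + 8 + 36 + 38 = 159, so its missing entry is 140 − 159 = -19.
Column 8: 30 − 19 + 37 + 0 + 0 + 34 + 14 = 96, so its missing entry is 140 − 96 = 44.
Row 1: 10 − 2 + 8 + 34 + 26 + 15 + 44 = 135, so its missing entry is 140 − 135 = 5.
Column 7: 5 + 26 + 38 + 38 + 21 + 9 − 18 = 119, so its missing entry is 140 − 119 = 21.
Row 6: 36 − 1 + 2 + 12 + 31 + 21 + 0 = 101, so its missing entry is 140 − 101 = 39.
Row 7: 38 + 32 − 3 + 13 + 3 + 9 + 34 = 126, so its missing entry is 140 − 126 = 14.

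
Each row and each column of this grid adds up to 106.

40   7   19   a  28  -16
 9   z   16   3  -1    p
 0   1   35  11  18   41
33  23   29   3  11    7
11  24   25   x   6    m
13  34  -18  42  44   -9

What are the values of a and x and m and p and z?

a = 28, x = 19, m = 21, p = 62, z = 17

Column 2: 7 + 1 + 23 + 24 + 34 = 89, so its missing entry is 106 − 89 = 17.
Row 2: 9 + 17 + 16 + 3 − 1 = 44, so its missing entry is 106 − 44 = 62.
Row 1: 40 + 7 + 19 + 28 − 16 = 78, so its missing entry is 106 − 78 = 28.
Column 4: 28 + 3 + 11 + 3 + 42 = 87, so its missing entry is 106 − 87 = 19.
Row 5: 11 + 24 + 25 + 19 + 6 = 85, so its missing entry is 106 − 85 = 21.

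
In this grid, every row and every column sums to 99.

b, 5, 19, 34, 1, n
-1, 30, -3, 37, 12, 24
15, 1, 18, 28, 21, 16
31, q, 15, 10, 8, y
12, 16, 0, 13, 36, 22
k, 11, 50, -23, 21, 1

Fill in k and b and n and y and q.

The known cells in column 2 total 63, leaving 99 − 63 = 36 for the blank.
The known cells in row 6 total 60, leaving 99 − 60 = 39 for the blank.
The known cells in column 1 total 96, leaving 99 − 96 = 3 for the blank.
The known cells in row 1 total 62, leaving 99 − 62 = 37 for the blank.
The known cells in row 4 total 100, leaving 99 − 100 = -1 for the blank.

k = 39, b = 3, n = 37, y = -1, q = 36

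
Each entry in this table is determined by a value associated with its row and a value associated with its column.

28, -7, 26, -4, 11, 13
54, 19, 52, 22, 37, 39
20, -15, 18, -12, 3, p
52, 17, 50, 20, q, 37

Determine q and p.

q = 35, p = 5

The difference between any two rows is the same in every column — this is an addition table with the headers hidden.
Row 4 minus row 1 is 50 − 26 = 24, so its entry in column 5 is 11 + 24 = 35.
Row 3 minus row 1 is 18 − 26 = -8, so its entry in column 6 is 13 + (-8) = 5.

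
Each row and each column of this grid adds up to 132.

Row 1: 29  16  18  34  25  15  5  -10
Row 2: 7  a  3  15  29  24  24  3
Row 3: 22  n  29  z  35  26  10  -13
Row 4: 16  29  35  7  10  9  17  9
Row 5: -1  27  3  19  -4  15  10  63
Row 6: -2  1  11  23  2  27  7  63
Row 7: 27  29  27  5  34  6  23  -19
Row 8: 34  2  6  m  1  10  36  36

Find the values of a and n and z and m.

Row 2: 7 + 3 + 15 + 29 + 24 + 24 + 3 = 105, so its missing entry is 132 − 105 = 27.
Column 2: 16 + 27 + 29 + 27 + 1 + 29 + 2 = 131, so its missing entry is 132 − 131 = 1.
Row 3: 22 + 1 + 29 + 35 + 26 + 10 − 13 = 110, so its missing entry is 132 − 110 = 22.
Row 8: 34 + 2 + 6 + 1 + 10 + 36 + 36 = 125, so its missing entry is 132 − 125 = 7.

a = 27, n = 1, z = 22, m = 7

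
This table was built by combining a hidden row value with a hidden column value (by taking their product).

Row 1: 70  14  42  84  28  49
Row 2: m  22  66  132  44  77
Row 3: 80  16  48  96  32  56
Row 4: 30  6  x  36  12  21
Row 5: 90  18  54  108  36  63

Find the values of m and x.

m = 110, x = 18

Each row is a constant multiple of every other row — this is a multiplication table with the headers hidden.
Row 2 is 77/49 = 11/7 times row 1, so its entry in column 1 is 70 × 11/7 = 110.
Row 4 is 21/49 = 3/7 times row 1, so its entry in column 3 is 42 × 3/7 = 18.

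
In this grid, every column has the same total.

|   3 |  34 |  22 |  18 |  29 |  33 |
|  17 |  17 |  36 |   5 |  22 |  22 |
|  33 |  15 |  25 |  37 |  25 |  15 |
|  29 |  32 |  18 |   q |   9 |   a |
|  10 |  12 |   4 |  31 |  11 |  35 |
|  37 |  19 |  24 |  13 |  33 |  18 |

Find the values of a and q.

a = 6, q = 25

Column 1 sums to 129 and so does column 5; that's the common total.
In column 6 the known cells total 123, leaving 129 − 123 = 6.
In column 4 the known cells total 104, leaving 129 − 104 = 25.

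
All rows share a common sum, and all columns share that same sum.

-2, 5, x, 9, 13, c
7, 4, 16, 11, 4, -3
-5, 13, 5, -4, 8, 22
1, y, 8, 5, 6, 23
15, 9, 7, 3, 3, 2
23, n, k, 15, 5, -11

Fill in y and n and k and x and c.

Rows 2 and 3 both sum to 39, so that's the common total.
The known cells in row 4 total 43, leaving 39 − 43 = -4 for the blank.
The known cells in column 2 total 27, leaving 39 − 27 = 12 for the blank.
The known cells in column 6 total 33, leaving 39 − 33 = 6 for the blank.
The known cells in row 1 total 31, leaving 39 − 31 = 8 for the blank.
The known cells in row 6 total 44, leaving 39 − 44 = -5 for the blank.

y = -4, n = 12, k = -5, x = 8, c = 6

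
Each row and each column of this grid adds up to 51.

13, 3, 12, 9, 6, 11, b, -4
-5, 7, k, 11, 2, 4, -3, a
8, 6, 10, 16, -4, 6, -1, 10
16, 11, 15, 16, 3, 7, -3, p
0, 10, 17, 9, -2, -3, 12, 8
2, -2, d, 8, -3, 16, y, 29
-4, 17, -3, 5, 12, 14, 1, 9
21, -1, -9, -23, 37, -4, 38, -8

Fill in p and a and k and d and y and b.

Row 4: 16 + 11 + 15 + 16 + 3 + 7 − 3 = 65, so its missing entry is 51 − 65 = -14.
Row 1: 13 + 3 + 12 + 9 + 6 + 11 − 4 = 50, so its missing entry is 51 − 50 = 1.
Column 8: -4 + 10 − 14 + 8 + 29 + 9 − 8 = 30, so its missing entry is 51 − 30 = 21.
Row 2: -5 + 7 + 11 + 2 + 4 − 3 + 21 = 37, so its missing entry is 51 − 37 = 14.
Column 7: 1 − 3 − 1 − 3 + 12 + 1 + 38 = 45, so its missing entry is 51 − 45 = 6.
Row 6: 2 − 2 + 8 − 3 + 16 + 6 + 29 = 56, so its missing entry is 51 − 56 = -5.

p = -14, a = 21, k = 14, d = -5, y = 6, b = 1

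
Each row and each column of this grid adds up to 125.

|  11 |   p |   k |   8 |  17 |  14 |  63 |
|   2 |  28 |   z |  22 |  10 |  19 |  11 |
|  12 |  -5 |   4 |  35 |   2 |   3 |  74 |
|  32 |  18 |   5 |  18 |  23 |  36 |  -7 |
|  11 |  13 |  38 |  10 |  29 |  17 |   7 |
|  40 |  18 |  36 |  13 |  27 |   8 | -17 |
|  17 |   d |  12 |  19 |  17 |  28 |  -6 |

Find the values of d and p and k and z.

The known cells in row 7 total 87, leaving 125 − 87 = 38 for the blank.
The known cells in column 2 total 110, leaving 125 − 110 = 15 for the blank.
The known cells in row 1 total 128, leaving 125 − 128 = -3 for the blank.
The known cells in row 2 total 92, leaving 125 − 92 = 33 for the blank.

d = 38, p = 15, k = -3, z = 33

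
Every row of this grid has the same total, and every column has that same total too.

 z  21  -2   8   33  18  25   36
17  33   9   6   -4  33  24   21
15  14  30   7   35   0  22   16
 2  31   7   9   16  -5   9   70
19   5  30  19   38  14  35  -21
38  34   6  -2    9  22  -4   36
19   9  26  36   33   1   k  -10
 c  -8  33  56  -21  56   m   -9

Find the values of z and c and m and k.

Rows 2 and 3 both sum to 139, so that's the common total.
Row 7 has 19 + 9 + 26 + 36 + 33 + 1 − 10 = 114; the blank must be 139 − 114 = 25.
Column 7 has 25 + 24 + 22 + 9 + 35 − 4 + 25 = 136; the blank must be 139 − 136 = 3.
Row 8 has -8 + 33 + 56 − 21 + 56 + 3 − 9 = 110; the blank must be 139 − 110 = 29.
Row 1 has 21 − 2 + 8 + 33 + 18 + 25 + 36 = 139; the blank must be 139 − 139 = 0.

z = 0, c = 29, m = 3, k = 25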